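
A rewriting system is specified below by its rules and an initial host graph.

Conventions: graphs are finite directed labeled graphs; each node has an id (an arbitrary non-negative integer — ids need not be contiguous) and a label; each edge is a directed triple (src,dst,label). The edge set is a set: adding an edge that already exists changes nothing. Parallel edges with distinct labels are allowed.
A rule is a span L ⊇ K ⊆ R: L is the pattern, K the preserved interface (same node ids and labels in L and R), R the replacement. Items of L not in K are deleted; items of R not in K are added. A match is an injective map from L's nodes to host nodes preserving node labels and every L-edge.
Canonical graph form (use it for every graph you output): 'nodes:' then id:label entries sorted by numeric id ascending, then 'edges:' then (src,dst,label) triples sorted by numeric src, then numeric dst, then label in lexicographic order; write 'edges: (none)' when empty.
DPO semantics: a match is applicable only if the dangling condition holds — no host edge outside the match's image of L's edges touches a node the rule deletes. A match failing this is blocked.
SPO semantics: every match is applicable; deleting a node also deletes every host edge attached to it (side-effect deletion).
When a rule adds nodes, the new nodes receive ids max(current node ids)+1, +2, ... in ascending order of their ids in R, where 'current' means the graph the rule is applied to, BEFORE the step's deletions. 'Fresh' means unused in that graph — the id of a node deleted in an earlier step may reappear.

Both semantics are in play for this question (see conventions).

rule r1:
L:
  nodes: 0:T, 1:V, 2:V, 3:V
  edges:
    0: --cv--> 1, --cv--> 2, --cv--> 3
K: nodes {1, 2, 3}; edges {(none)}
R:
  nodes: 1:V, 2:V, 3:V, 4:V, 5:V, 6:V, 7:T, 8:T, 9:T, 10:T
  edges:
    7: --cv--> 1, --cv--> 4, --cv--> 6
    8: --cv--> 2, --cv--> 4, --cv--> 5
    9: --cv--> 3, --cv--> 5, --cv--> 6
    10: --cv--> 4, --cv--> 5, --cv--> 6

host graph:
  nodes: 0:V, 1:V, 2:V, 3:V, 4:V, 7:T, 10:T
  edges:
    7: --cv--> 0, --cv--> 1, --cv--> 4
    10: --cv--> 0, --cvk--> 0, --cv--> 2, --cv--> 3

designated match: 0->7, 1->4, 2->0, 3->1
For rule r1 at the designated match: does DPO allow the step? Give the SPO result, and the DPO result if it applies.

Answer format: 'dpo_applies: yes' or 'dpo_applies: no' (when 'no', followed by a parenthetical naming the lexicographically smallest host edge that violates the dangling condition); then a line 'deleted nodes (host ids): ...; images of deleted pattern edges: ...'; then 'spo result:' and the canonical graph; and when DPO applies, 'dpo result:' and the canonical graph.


dpo_applies: yes
deleted nodes (host ids): 7; images of deleted pattern edges: (7,0,cv); (7,1,cv); (7,4,cv)
spo result:
nodes: 0:V, 1:V, 2:V, 3:V, 4:V, 10:T, 11:V, 12:V, 13:V, 14:T, 15:T, 16:T, 17:T
edges: (10,0,cv); (10,0,cvk); (10,2,cv); (10,3,cv); (14,4,cv); (14,11,cv); (14,13,cv); (15,0,cv); (15,11,cv); (15,12,cv); (16,1,cv); (16,12,cv); (16,13,cv); (17,11,cv); (17,12,cv); (17,13,cv)
dpo result:
nodes: 0:V, 1:V, 2:V, 3:V, 4:V, 10:T, 11:V, 12:V, 13:V, 14:T, 15:T, 16:T, 17:T
edges: (10,0,cv); (10,0,cvk); (10,2,cv); (10,3,cv); (14,4,cv); (14,11,cv); (14,13,cv); (15,0,cv); (15,11,cv); (15,12,cv); (16,1,cv); (16,12,cv); (16,13,cv); (17,11,cv); (17,12,cv); (17,13,cv)


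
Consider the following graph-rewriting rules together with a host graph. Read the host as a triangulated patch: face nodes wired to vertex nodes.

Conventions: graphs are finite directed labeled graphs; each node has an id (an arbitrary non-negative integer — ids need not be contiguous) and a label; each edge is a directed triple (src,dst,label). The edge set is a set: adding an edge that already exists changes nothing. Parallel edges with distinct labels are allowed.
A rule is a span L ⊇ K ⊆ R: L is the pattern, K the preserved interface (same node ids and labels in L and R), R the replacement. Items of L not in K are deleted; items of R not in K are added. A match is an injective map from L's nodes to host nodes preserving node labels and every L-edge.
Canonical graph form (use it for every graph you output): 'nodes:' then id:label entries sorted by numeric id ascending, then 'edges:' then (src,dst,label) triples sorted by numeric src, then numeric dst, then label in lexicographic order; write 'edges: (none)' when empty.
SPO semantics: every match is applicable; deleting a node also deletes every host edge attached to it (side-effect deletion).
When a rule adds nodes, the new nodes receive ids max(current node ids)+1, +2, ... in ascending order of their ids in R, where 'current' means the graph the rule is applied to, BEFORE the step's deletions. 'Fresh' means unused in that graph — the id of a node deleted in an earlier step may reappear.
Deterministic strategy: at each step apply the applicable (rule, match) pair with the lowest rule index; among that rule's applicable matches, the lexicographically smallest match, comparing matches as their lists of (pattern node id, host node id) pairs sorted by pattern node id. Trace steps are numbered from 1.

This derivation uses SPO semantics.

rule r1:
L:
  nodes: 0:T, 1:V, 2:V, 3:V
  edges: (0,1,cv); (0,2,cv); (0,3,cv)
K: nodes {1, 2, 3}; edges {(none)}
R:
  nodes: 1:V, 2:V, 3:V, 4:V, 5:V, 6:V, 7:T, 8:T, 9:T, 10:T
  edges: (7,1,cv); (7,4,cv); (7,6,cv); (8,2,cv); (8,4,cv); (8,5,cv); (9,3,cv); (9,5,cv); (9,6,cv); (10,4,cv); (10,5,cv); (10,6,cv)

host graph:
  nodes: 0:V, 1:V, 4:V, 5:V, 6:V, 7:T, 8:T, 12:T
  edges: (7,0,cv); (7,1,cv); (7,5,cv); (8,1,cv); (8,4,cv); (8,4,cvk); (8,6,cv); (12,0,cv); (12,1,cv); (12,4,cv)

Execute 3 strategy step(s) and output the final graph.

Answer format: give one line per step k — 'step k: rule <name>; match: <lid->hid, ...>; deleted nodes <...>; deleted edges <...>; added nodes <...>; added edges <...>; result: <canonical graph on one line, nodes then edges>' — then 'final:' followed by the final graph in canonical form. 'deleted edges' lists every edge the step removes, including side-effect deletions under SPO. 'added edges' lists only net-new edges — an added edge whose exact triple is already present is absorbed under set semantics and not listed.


step 1: rule r1; match: 0->7, 1->0, 2->1, 3->5; deleted nodes 7; deleted edges (7,0,cv); (7,1,cv); (7,5,cv); added nodes 13, 14, 15, 16, 17, 18, 19; added edges (16,0,cv); (16,13,cv); (16,15,cv); (17,1,cv); (17,13,cv); (17,14,cv); (18,5,cv); (18,14,cv); (18,15,cv); (19,13,cv); (19,14,cv); (19,15,cv); result: nodes: 0:V, 1:V, 4:V, 5:V, 6:V, 8:T, 12:T, 13:V, 14:V, 15:V, 16:T, 17:T, 18:T, 19:T edges: (8,1,cv); (8,4,cv); (8,4,cvk); (8,6,cv); (12,0,cv); (12,1,cv); (12,4,cv); (16,0,cv); (16,13,cv); (16,15,cv); (17,1,cv); (17,13,cv); (17,14,cv); (18,5,cv); (18,14,cv); (18,15,cv); (19,13,cv); (19,14,cv); (19,15,cv)
step 2: rule r1; match: 0->8, 1->1, 2->4, 3->6; deleted nodes 8; deleted edges (8,1,cv); (8,4,cv); (8,4,cvk); (8,6,cv); added nodes 20, 21, 22, 23, 24, 25, 26; added edges (23,1,cv); (23,20,cv); (23,22,cv); (24,4,cv); (24,20,cv); (24,21,cv); (25,6,cv); (25,21,cv); (25,22,cv); (26,20,cv); (26,21,cv); (26,22,cv); result: nodes: 0:V, 1:V, 4:V, 5:V, 6:V, 12:T, 13:V, 14:V, 15:V, 16:T, 17:T, 18:T, 19:T, 20:V, 21:V, 22:V, 23:T, 24:T, 25:T, 26:T edges: (12,0,cv); (12,1,cv); (12,4,cv); (16,0,cv); (16,13,cv); (16,15,cv); (17,1,cv); (17,13,cv); (17,14,cv); (18,5,cv); (18,14,cv); (18,15,cv); (19,13,cv); (19,14,cv); (19,15,cv); (23,1,cv); (23,20,cv); (23,22,cv); (24,4,cv); (24,20,cv); (24,21,cv); (25,6,cv); (25,21,cv); (25,22,cv); (26,20,cv); (26,21,cv); (26,22,cv)
step 3: rule r1; match: 0->12, 1->0, 2->1, 3->4; deleted nodes 12; deleted edges (12,0,cv); (12,1,cv); (12,4,cv); added nodes 27, 28, 29, 30, 31, 32, 33; added edges (30,0,cv); (30,27,cv); (30,29,cv); (31,1,cv); (31,27,cv); (31,28,cv); (32,4,cv); (32,28,cv); (32,29,cv); (33,27,cv); (33,28,cv); (33,29,cv); result: nodes: 0:V, 1:V, 4:V, 5:V, 6:V, 13:V, 14:V, 15:V, 16:T, 17:T, 18:T, 19:T, 20:V, 21:V, 22:V, 23:T, 24:T, 25:T, 26:T, 27:V, 28:V, 29:V, 30:T, 31:T, 32:T, 33:T edges: (16,0,cv); (16,13,cv); (16,15,cv); (17,1,cv); (17,13,cv); (17,14,cv); (18,5,cv); (18,14,cv); (18,15,cv); (19,13,cv); (19,14,cv); (19,15,cv); (23,1,cv); (23,20,cv); (23,22,cv); (24,4,cv); (24,20,cv); (24,21,cv); (25,6,cv); (25,21,cv); (25,22,cv); (26,20,cv); (26,21,cv); (26,22,cv); (30,0,cv); (30,27,cv); (30,29,cv); (31,1,cv); (31,27,cv); (31,28,cv); (32,4,cv); (32,28,cv); (32,29,cv); (33,27,cv); (33,28,cv); (33,29,cv)
final:
nodes: 0:V, 1:V, 4:V, 5:V, 6:V, 13:V, 14:V, 15:V, 16:T, 17:T, 18:T, 19:T, 20:V, 21:V, 22:V, 23:T, 24:T, 25:T, 26:T, 27:V, 28:V, 29:V, 30:T, 31:T, 32:T, 33:T
edges: (16,0,cv); (16,13,cv); (16,15,cv); (17,1,cv); (17,13,cv); (17,14,cv); (18,5,cv); (18,14,cv); (18,15,cv); (19,13,cv); (19,14,cv); (19,15,cv); (23,1,cv); (23,20,cv); (23,22,cv); (24,4,cv); (24,20,cv); (24,21,cv); (25,6,cv); (25,21,cv); (25,22,cv); (26,20,cv); (26,21,cv); (26,22,cv); (30,0,cv); (30,27,cv); (30,29,cv); (31,1,cv); (31,27,cv); (31,28,cv); (32,4,cv); (32,28,cv); (32,29,cv); (33,27,cv); (33,28,cv); (33,29,cv)


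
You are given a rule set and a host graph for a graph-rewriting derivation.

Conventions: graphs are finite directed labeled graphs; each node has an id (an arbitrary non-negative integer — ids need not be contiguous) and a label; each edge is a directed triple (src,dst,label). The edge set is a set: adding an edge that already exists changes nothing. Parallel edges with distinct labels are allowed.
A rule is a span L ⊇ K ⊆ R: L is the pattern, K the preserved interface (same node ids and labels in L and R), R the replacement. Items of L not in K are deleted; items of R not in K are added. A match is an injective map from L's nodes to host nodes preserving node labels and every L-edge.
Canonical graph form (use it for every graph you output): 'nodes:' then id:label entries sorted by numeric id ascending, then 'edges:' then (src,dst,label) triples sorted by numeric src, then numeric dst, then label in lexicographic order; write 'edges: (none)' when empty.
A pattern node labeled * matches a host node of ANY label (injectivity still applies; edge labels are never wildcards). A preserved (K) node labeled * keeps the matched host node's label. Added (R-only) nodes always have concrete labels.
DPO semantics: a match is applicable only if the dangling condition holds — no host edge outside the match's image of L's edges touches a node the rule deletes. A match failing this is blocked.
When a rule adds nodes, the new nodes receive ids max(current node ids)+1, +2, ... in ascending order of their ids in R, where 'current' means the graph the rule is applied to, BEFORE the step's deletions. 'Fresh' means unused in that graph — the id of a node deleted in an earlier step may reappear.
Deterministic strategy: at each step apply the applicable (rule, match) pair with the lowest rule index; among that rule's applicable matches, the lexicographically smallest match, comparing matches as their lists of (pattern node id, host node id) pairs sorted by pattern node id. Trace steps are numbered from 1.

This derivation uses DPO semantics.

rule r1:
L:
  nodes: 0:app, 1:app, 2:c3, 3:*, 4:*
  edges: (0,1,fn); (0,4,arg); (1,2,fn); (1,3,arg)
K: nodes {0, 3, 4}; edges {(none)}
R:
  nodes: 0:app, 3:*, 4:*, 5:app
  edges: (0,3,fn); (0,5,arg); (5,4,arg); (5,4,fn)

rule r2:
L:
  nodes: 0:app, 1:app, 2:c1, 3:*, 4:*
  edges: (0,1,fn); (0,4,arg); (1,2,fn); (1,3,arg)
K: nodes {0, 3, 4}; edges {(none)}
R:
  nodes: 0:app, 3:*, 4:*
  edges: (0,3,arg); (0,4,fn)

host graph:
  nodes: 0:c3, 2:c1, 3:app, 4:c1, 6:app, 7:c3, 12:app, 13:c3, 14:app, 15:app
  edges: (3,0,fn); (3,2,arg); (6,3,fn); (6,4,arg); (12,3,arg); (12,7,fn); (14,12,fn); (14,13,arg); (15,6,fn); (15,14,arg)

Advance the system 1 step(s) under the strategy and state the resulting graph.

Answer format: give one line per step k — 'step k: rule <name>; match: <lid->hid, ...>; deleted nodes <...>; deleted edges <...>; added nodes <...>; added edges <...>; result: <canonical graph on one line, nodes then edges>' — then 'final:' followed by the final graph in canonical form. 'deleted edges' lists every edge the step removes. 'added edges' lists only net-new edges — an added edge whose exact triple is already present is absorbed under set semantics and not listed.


step 1: rule r1; match: 0->14, 1->12, 2->7, 3->3, 4->13; deleted nodes 7, 12; deleted edges (12,3,arg); (12,7,fn); (14,12,fn); (14,13,arg); added nodes 16; added edges (14,3,fn); (14,16,arg); (16,13,arg); (16,13,fn); result: nodes: 0:c3, 2:c1, 3:app, 4:c1, 6:app, 13:c3, 14:app, 15:app, 16:app edges: (3,0,fn); (3,2,arg); (6,3,fn); (6,4,arg); (14,3,fn); (14,16,arg); (15,6,fn); (15,14,arg); (16,13,arg); (16,13,fn)
final:
nodes: 0:c3, 2:c1, 3:app, 4:c1, 6:app, 13:c3, 14:app, 15:app, 16:app
edges: (3,0,fn); (3,2,arg); (6,3,fn); (6,4,arg); (14,3,fn); (14,16,arg); (15,6,fn); (15,14,arg); (16,13,arg); (16,13,fn)


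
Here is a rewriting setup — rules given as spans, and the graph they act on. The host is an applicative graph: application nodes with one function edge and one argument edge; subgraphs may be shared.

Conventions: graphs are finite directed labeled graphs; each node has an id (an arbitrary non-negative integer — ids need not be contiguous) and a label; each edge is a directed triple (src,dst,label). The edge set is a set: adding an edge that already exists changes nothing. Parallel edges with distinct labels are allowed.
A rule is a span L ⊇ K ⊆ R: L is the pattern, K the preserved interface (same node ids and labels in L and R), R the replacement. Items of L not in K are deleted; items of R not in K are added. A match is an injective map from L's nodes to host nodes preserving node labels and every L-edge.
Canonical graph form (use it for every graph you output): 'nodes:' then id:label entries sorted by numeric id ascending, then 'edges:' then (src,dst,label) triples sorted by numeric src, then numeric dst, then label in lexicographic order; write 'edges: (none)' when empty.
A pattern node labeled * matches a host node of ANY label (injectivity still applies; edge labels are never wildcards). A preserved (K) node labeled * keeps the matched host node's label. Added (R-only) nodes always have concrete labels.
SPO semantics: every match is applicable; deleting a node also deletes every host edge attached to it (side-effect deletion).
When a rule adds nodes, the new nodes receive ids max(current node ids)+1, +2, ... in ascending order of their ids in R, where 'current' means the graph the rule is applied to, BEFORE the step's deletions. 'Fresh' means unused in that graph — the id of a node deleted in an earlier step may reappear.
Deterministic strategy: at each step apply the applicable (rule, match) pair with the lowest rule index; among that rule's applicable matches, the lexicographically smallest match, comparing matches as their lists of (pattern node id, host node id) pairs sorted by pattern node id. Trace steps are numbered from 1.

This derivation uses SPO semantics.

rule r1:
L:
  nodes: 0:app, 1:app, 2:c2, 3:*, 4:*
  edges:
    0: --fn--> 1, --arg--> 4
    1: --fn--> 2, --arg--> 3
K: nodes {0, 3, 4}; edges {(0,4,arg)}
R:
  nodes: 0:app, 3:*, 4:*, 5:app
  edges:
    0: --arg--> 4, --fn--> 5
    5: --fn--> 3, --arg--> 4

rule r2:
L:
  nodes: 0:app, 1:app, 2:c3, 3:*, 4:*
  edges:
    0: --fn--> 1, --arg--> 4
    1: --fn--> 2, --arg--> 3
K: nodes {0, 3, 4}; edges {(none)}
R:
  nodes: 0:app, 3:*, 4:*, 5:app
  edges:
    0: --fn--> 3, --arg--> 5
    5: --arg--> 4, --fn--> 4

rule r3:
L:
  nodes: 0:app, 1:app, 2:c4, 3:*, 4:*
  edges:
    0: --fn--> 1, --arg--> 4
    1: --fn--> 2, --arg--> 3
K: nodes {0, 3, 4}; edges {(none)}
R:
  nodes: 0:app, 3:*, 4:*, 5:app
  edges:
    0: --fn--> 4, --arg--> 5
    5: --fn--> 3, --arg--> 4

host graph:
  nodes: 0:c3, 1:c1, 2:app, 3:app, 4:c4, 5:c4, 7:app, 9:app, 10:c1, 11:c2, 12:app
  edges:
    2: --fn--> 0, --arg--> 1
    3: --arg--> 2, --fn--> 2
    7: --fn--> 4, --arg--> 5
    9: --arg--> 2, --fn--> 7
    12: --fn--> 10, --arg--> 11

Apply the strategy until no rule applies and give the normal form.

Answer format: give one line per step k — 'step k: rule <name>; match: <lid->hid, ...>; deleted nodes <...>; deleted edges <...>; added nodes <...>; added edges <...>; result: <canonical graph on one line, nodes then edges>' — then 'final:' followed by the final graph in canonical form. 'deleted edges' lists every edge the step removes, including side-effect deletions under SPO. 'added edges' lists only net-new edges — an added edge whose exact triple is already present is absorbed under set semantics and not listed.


step 1: rule r3; match: 0->9, 1->7, 2->4, 3->5, 4->2; deleted nodes 4, 7; deleted edges (7,4,fn); (7,5,arg); (9,2,arg); (9,7,fn); added nodes 13; added edges (9,2,fn); (9,13,arg); (13,2,arg); (13,5,fn); result: nodes: 0:c3, 1:c1, 2:app, 3:app, 5:c4, 9:app, 10:c1, 11:c2, 12:app, 13:app edges: (2,0,fn); (2,1,arg); (3,2,arg); (3,2,fn); (9,2,fn); (9,13,arg); (12,10,fn); (12,11,arg); (13,2,arg); (13,5,fn)
step 2: rule r2; match: 0->9, 1->2, 2->0, 3->1, 4->13; deleted nodes 0, 2; deleted edges (2,0,fn); (2,1,arg); (3,2,arg); (3,2,fn); (9,2,fn); (9,13,arg); (13,2,arg); added nodes 14; added edges (9,1,fn); (9,14,arg); (14,13,arg); (14,13,fn); result: nodes: 1:c1, 3:app, 5:c4, 9:app, 10:c1, 11:c2, 12:app, 13:app, 14:app edges: (9,1,fn); (9,14,arg); (12,10,fn); (12,11,arg); (13,5,fn); (14,13,arg); (14,13,fn)
final:
nodes: 1:c1, 3:app, 5:c4, 9:app, 10:c1, 11:c2, 12:app, 13:app, 14:app
edges: (9,1,fn); (9,14,arg); (12,10,fn); (12,11,arg); (13,5,fn); (14,13,arg); (14,13,fn)


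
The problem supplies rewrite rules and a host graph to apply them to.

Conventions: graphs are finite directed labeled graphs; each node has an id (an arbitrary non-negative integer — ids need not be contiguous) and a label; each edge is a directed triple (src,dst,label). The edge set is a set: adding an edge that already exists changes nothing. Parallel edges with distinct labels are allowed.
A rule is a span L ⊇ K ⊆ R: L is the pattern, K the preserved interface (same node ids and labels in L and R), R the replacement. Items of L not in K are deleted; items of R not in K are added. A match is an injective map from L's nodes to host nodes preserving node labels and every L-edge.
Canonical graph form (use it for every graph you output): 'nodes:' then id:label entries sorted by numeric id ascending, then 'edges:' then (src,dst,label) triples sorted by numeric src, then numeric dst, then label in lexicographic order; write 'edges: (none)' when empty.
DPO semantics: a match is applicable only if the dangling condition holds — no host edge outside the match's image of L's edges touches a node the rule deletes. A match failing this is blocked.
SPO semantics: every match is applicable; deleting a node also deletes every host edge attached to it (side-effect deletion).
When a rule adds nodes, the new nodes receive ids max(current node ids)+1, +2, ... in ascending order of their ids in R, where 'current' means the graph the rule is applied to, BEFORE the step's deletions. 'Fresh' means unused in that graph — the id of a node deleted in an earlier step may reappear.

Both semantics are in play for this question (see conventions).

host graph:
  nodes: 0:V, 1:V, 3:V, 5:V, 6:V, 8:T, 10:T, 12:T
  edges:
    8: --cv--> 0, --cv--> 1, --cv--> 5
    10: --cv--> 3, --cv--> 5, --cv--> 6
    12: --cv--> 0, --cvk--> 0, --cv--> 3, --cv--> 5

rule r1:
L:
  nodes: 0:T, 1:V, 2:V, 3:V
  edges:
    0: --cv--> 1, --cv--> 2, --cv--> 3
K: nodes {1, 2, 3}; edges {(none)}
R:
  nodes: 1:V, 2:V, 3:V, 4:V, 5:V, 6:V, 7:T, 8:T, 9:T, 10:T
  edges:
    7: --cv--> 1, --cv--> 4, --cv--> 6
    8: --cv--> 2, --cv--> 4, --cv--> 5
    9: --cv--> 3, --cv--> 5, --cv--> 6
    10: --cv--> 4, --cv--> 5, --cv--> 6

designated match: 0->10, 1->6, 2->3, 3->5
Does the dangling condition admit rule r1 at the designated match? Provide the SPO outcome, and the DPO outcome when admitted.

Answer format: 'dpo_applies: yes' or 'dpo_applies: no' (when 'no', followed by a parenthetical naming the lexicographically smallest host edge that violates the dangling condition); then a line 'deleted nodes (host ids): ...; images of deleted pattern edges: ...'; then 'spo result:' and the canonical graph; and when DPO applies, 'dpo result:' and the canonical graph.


dpo_applies: yes
deleted nodes (host ids): 10; images of deleted pattern edges: (10,3,cv); (10,5,cv); (10,6,cv)
spo result:
nodes: 0:V, 1:V, 3:V, 5:V, 6:V, 8:T, 12:T, 13:V, 14:V, 15:V, 16:T, 17:T, 18:T, 19:T
edges: (8,0,cv); (8,1,cv); (8,5,cv); (12,0,cv); (12,0,cvk); (12,3,cv); (12,5,cv); (16,6,cv); (16,13,cv); (16,15,cv); (17,3,cv); (17,13,cv); (17,14,cv); (18,5,cv); (18,14,cv); (18,15,cv); (19,13,cv); (19,14,cv); (19,15,cv)
dpo result:
nodes: 0:V, 1:V, 3:V, 5:V, 6:V, 8:T, 12:T, 13:V, 14:V, 15:V, 16:T, 17:T, 18:T, 19:T
edges: (8,0,cv); (8,1,cv); (8,5,cv); (12,0,cv); (12,0,cvk); (12,3,cv); (12,5,cv); (16,6,cv); (16,13,cv); (16,15,cv); (17,3,cv); (17,13,cv); (17,14,cv); (18,5,cv); (18,14,cv); (18,15,cv); (19,13,cv); (19,14,cv); (19,15,cv)


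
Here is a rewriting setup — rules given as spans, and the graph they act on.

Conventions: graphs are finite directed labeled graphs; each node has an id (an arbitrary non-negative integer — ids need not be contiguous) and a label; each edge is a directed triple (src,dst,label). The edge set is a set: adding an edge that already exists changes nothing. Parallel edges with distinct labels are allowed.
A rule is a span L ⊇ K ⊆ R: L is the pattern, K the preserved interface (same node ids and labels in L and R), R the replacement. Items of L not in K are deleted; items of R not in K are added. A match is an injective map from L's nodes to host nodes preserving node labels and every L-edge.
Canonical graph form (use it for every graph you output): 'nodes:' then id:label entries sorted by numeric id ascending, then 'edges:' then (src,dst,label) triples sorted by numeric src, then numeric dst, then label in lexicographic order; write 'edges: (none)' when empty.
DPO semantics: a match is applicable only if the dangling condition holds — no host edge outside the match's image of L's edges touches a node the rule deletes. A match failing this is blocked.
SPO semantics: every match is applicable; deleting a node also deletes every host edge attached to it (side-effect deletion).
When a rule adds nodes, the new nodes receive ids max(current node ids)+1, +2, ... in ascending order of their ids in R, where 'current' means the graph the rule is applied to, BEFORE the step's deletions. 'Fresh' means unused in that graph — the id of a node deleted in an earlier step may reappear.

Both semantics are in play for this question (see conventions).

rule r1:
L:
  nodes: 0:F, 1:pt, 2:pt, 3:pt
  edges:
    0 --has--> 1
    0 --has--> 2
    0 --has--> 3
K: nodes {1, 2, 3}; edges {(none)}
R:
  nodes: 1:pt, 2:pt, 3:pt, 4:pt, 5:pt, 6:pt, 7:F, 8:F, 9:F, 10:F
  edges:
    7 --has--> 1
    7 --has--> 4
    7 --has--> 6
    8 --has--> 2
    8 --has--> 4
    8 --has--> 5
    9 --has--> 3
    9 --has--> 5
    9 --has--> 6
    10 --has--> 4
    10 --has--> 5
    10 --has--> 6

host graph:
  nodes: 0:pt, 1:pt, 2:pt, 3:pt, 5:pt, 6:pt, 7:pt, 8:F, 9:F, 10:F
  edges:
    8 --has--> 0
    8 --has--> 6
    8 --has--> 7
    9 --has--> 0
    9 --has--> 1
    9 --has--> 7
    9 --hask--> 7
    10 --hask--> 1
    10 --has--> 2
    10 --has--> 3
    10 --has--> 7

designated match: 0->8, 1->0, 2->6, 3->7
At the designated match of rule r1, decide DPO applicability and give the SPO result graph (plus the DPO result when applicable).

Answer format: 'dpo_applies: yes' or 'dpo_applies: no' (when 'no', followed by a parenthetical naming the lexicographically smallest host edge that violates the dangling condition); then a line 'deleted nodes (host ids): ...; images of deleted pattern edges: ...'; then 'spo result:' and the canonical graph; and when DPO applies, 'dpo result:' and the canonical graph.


dpo_applies: yes
deleted nodes (host ids): 8; images of deleted pattern edges: (8,0,has); (8,6,has); (8,7,has)
spo result:
nodes: 0:pt, 1:pt, 2:pt, 3:pt, 5:pt, 6:pt, 7:pt, 9:F, 10:F, 11:pt, 12:pt, 13:pt, 14:F, 15:F, 16:F, 17:F
edges: (9,0,has); (9,1,has); (9,7,has); (9,7,hask); (10,1,hask); (10,2,has); (10,3,has); (10,7,has); (14,0,has); (14,11,has); (14,13,has); (15,6,has); (15,11,has); (15,12,has); (16,7,has); (16,12,has); (16,13,has); (17,11,has); (17,12,has); (17,13,has)
dpo result:
nodes: 0:pt, 1:pt, 2:pt, 3:pt, 5:pt, 6:pt, 7:pt, 9:F, 10:F, 11:pt, 12:pt, 13:pt, 14:F, 15:F, 16:F, 17:F
edges: (9,0,has); (9,1,has); (9,7,has); (9,7,hask); (10,1,hask); (10,2,has); (10,3,has); (10,7,has); (14,0,has); (14,11,has); (14,13,has); (15,6,has); (15,11,has); (15,12,has); (16,7,has); (16,12,has); (16,13,has); (17,11,has); (17,12,has); (17,13,has)


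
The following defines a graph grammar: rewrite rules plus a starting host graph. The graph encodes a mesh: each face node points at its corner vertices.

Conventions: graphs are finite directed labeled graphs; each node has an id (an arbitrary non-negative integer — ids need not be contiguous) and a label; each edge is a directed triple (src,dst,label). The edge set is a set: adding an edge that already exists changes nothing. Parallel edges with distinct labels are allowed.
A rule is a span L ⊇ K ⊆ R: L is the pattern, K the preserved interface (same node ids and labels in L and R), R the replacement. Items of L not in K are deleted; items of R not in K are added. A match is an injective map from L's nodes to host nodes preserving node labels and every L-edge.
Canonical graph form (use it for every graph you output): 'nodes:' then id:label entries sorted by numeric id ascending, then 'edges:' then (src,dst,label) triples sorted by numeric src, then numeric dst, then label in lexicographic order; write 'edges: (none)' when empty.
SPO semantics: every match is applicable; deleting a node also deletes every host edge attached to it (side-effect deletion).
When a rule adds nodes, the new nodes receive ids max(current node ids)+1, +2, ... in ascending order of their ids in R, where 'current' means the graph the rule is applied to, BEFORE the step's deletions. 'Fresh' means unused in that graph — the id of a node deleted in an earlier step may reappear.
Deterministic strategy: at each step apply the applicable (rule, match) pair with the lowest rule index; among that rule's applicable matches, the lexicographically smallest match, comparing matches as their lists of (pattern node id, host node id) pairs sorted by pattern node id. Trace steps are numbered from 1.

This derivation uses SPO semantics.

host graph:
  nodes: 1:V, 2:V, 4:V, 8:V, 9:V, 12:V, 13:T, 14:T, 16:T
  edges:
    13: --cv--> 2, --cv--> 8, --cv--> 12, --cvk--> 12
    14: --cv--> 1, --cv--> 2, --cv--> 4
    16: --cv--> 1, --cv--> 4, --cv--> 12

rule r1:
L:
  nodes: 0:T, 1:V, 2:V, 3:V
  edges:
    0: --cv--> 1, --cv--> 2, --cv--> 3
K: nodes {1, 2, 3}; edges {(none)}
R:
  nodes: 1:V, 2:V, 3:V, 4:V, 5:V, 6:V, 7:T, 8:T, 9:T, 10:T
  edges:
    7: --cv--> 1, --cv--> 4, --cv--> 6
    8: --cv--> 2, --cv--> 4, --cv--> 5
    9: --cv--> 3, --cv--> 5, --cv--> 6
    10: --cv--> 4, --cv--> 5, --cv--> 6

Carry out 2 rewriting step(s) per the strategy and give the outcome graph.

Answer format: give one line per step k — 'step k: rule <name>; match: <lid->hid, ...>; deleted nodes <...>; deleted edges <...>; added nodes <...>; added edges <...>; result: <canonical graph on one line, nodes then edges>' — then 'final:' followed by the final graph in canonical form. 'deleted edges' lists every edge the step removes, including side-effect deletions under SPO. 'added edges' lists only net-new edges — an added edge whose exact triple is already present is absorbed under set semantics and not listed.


step 1: rule r1; match: 0->13, 1->2, 2->8, 3->12; deleted nodes 13; deleted edges (13,2,cv); (13,8,cv); (13,12,cv); (13,12,cvk); added nodes 17, 18, 19, 20, 21, 22, 23; added edges (20,2,cv); (20,17,cv); (20,19,cv); (21,8,cv); (21,17,cv); (21,18,cv); (22,12,cv); (22,18,cv); (22,19,cv); (23,17,cv); (23,18,cv); (23,19,cv); result: nodes: 1:V, 2:V, 4:V, 8:V, 9:V, 12:V, 14:T, 16:T, 17:V, 18:V, 19:V, 20:T, 21:T, 22:T, 23:T edges: (14,1,cv); (14,2,cv); (14,4,cv); (16,1,cv); (16,4,cv); (16,12,cv); (20,2,cv); (20,17,cv); (20,19,cv); (21,8,cv); (21,17,cv); (21,18,cv); (22,12,cv); (22,18,cv); (22,19,cv); (23,17,cv); (23,18,cv); (23,19,cv)
step 2: rule r1; match: 0->14, 1->1, 2->2, 3->4; deleted nodes 14; deleted edges (14,1,cv); (14,2,cv); (14,4,cv); added nodes 24, 25, 26, 27, 28, 29, 30; added edges (27,1,cv); (27,24,cv); (27,26,cv); (28,2,cv); (28,24,cv); (28,25,cv); (29,4,cv); (29,25,cv); (29,26,cv); (30,24,cv); (30,25,cv); (30,26,cv); result: nodes: 1:V, 2:V, 4:V, 8:V, 9:V, 12:V, 16:T, 17:V, 18:V, 19:V, 20:T, 21:T, 22:T, 23:T, 24:V, 25:V, 26:V, 27:T, 28:T, 29:T, 30:T edges: (16,1,cv); (16,4,cv); (16,12,cv); (20,2,cv); (20,17,cv); (20,19,cv); (21,8,cv); (21,17,cv); (21,18,cv); (22,12,cv); (22,18,cv); (22,19,cv); (23,17,cv); (23,18,cv); (23,19,cv); (27,1,cv); (27,24,cv); (27,26,cv); (28,2,cv); (28,24,cv); (28,25,cv); (29,4,cv); (29,25,cv); (29,26,cv); (30,24,cv); (30,25,cv); (30,26,cv)
final:
nodes: 1:V, 2:V, 4:V, 8:V, 9:V, 12:V, 16:T, 17:V, 18:V, 19:V, 20:T, 21:T, 22:T, 23:T, 24:V, 25:V, 26:V, 27:T, 28:T, 29:T, 30:T
edges: (16,1,cv); (16,4,cv); (16,12,cv); (20,2,cv); (20,17,cv); (20,19,cv); (21,8,cv); (21,17,cv); (21,18,cv); (22,12,cv); (22,18,cv); (22,19,cv); (23,17,cv); (23,18,cv); (23,19,cv); (27,1,cv); (27,24,cv); (27,26,cv); (28,2,cv); (28,24,cv); (28,25,cv); (29,4,cv); (29,25,cv); (29,26,cv); (30,24,cv); (30,25,cv); (30,26,cv)


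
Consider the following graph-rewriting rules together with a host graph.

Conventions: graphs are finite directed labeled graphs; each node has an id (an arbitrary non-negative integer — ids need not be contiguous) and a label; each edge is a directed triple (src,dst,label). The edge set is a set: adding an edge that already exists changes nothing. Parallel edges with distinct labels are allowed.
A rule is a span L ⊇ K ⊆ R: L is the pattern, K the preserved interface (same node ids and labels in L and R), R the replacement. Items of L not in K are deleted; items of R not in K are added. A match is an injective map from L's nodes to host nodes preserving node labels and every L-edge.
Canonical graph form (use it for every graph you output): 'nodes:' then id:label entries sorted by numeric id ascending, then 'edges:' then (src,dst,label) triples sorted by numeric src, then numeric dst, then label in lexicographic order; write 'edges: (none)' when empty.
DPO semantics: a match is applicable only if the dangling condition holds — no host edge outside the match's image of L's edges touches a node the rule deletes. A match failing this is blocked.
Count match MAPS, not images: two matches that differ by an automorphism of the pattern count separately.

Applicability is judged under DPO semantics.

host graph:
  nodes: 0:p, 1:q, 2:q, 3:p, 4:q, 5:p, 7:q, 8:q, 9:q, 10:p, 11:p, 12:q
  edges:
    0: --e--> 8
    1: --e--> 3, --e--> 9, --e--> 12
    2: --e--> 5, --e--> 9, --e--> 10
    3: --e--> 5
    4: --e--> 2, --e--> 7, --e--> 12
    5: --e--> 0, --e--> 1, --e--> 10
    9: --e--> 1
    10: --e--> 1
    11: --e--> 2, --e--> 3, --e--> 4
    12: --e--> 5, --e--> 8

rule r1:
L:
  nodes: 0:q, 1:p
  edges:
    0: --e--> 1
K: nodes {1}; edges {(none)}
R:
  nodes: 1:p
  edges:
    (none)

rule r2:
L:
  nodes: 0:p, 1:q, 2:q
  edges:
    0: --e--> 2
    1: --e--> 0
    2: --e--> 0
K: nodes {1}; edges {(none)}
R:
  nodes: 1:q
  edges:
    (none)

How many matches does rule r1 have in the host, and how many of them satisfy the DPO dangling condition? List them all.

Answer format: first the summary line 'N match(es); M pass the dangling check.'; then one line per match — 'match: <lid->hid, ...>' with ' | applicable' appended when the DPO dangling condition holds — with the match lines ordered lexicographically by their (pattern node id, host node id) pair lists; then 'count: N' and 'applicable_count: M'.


4 match(es); 0 pass the dangling check.
match: 0->1, 1->3
match: 0->2, 1->5
match: 0->2, 1->10
match: 0->12, 1->5
count: 4
applicable_count: 0


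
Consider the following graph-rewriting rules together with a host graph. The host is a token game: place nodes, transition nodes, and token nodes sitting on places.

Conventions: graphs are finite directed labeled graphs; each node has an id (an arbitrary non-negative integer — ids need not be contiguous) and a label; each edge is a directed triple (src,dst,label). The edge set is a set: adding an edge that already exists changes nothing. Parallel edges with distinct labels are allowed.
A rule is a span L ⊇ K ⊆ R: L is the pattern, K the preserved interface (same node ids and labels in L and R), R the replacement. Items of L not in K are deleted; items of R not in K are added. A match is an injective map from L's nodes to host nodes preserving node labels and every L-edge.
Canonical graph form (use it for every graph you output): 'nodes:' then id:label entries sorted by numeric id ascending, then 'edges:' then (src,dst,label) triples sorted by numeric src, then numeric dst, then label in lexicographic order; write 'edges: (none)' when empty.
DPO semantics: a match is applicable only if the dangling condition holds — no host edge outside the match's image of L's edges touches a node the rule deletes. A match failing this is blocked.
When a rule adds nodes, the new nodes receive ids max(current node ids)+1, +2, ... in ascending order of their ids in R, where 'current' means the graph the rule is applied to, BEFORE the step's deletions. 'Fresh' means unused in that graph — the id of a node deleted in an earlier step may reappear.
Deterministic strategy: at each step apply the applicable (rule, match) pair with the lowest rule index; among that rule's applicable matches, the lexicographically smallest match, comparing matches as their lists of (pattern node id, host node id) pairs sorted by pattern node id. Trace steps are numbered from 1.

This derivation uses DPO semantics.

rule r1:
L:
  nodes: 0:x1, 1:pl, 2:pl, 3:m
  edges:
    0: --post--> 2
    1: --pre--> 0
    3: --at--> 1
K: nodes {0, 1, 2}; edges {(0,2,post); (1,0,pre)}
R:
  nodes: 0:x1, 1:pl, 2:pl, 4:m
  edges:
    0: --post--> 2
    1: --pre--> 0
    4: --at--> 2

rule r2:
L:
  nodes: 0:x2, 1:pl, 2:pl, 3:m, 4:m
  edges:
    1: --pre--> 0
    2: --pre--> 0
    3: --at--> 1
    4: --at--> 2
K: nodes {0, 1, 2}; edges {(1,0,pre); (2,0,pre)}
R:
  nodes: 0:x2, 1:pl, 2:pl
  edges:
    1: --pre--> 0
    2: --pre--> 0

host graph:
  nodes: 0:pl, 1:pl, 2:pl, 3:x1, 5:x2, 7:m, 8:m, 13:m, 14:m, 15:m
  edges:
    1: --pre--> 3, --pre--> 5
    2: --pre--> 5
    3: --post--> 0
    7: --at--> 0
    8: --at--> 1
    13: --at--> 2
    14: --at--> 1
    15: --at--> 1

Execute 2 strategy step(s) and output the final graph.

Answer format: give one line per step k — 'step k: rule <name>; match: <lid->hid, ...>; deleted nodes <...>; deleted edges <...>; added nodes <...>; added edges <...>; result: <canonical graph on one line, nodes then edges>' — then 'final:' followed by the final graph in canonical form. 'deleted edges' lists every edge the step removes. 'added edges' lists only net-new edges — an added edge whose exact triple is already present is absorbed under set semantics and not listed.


step 1: rule r1; match: 0->3, 1->1, 2->0, 3->8; deleted nodes 8; deleted edges (8,1,at); added nodes 16; added edges (16,0,at); result: nodes: 0:pl, 1:pl, 2:pl, 3:x1, 5:x2, 7:m, 13:m, 14:m, 15:m, 16:m edges: (1,3,pre); (1,5,pre); (2,5,pre); (3,0,post); (7,0,at); (13,2,at); (14,1,at); (15,1,at); (16,0,at)
step 2: rule r1; match: 0->3, 1->1, 2->0, 3->14; deleted nodes 14; deleted edges (14,1,at); added nodes 17; added edges (17,0,at); result: nodes: 0:pl, 1:pl, 2:pl, 3:x1, 5:x2, 7:m, 13:m, 15:m, 16:m, 17:m edges: (1,3,pre); (1,5,pre); (2,5,pre); (3,0,post); (7,0,at); (13,2,at); (15,1,at); (16,0,at); (17,0,at)
final:
nodes: 0:pl, 1:pl, 2:pl, 3:x1, 5:x2, 7:m, 13:m, 15:m, 16:m, 17:m
edges: (1,3,pre); (1,5,pre); (2,5,pre); (3,0,post); (7,0,at); (13,2,at); (15,1,at); (16,0,at); (17,0,at)


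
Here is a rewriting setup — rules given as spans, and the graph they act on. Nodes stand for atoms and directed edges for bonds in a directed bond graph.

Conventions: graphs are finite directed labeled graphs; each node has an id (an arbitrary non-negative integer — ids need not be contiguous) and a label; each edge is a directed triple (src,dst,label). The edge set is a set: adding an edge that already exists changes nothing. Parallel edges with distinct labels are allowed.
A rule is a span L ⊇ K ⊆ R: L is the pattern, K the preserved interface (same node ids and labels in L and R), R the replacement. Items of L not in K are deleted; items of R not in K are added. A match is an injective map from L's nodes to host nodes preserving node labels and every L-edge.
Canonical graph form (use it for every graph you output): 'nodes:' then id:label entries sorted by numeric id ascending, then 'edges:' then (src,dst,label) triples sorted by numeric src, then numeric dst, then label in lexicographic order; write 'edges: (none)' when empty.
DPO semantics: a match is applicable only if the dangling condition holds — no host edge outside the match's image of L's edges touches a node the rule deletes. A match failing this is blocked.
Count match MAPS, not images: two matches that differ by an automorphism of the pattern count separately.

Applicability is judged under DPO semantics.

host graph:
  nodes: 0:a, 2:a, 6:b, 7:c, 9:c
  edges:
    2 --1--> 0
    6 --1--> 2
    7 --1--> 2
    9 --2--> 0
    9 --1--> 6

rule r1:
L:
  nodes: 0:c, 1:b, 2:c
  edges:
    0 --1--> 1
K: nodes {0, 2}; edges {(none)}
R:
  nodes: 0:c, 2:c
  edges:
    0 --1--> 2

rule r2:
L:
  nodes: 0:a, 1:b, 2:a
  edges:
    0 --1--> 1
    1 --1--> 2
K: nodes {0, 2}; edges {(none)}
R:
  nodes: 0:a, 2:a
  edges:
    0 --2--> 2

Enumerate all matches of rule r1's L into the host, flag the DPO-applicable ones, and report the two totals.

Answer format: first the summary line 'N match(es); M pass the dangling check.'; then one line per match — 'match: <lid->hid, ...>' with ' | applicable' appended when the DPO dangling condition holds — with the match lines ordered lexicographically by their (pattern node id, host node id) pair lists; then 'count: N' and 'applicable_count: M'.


1 match(es); 0 pass the dangling check.
match: 0->9, 1->6, 2->7
count: 1
applicable_count: 0


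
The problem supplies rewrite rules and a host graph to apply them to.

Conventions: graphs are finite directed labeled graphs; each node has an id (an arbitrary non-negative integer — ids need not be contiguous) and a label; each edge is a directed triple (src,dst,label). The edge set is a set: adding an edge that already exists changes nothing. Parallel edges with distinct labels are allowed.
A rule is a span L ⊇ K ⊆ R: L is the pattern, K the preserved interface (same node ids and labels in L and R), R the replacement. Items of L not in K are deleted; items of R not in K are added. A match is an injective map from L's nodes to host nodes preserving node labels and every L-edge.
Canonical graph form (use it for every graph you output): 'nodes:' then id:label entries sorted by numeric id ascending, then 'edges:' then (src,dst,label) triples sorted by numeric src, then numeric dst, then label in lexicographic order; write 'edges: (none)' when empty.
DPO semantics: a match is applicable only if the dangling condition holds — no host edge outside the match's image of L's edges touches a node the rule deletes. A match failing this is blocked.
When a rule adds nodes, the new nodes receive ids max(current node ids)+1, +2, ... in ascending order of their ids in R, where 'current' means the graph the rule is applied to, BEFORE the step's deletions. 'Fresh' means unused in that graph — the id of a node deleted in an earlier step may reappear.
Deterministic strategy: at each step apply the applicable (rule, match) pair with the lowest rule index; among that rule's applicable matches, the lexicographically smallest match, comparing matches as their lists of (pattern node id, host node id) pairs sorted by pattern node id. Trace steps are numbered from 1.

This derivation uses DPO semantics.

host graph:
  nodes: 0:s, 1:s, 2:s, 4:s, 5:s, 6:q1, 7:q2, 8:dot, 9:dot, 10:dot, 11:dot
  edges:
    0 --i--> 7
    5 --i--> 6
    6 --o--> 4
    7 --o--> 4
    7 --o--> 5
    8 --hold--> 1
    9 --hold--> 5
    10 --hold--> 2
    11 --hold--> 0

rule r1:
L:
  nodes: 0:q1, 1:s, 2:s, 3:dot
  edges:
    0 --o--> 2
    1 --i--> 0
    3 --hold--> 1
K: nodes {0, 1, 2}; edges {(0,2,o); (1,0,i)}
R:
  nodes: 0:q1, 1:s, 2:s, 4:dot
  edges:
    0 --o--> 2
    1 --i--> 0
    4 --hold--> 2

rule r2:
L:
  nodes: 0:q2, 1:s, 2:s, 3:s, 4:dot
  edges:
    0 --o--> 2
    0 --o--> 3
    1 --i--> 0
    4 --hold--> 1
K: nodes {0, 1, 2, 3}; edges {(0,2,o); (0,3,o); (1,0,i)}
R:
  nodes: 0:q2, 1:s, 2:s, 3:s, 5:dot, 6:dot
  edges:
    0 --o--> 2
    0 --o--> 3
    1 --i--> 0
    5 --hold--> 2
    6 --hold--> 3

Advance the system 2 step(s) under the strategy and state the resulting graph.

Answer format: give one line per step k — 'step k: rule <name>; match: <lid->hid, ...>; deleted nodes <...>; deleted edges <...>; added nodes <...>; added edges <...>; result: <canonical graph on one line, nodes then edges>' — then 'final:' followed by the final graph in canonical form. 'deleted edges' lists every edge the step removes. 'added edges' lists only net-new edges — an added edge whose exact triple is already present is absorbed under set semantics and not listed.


step 1: rule r1; match: 0->6, 1->5, 2->4, 3->9; deleted nodes 9; deleted edges (9,5,hold); added nodes 12; added edges (12,4,hold); result: nodes: 0:s, 1:s, 2:s, 4:s, 5:s, 6:q1, 7:q2, 8:dot, 10:dot, 11:dot, 12:dot edges: (0,7,i); (5,6,i); (6,4,o); (7,4,o); (7,5,o); (8,1,hold); (10,2,hold); (11,0,hold); (12,4,hold)
step 2: rule r2; match: 0->7, 1->0, 2->4, 3->5, 4->11; deleted nodes 11; deleted edges (11,0,hold); added nodes 13, 14; added edges (13,4,hold); (14,5,hold); result: nodes: 0:s, 1:s, 2:s, 4:s, 5:s, 6:q1, 7:q2, 8:dot, 10:dot, 12:dot, 13:dot, 14:dot edges: (0,7,i); (5,6,i); (6,4,o); (7,4,o); (7,5,o); (8,1,hold); (10,2,hold); (12,4,hold); (13,4,hold); (14,5,hold)
final:
nodes: 0:s, 1:s, 2:s, 4:s, 5:s, 6:q1, 7:q2, 8:dot, 10:dot, 12:dot, 13:dot, 14:dot
edges: (0,7,i); (5,6,i); (6,4,o); (7,4,o); (7,5,o); (8,1,hold); (10,2,hold); (12,4,hold); (13,4,hold); (14,5,hold)
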